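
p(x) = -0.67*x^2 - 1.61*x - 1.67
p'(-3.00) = 2.41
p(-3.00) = -2.87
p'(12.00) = -17.69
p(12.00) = -117.47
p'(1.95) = -4.22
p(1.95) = -7.36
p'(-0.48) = -0.97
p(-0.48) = -1.05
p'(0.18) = -1.85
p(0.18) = -1.98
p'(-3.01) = 2.42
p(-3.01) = -2.89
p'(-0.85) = -0.47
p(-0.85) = -0.79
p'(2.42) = -4.85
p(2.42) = -9.49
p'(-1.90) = 0.94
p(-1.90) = -1.03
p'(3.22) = -5.92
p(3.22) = -13.80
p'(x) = -1.34*x - 1.61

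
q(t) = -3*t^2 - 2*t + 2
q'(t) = -6*t - 2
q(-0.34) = 2.33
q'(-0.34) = 0.04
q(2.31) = -18.63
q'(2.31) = -15.86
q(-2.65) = -13.77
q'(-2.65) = 13.90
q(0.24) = 1.35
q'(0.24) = -3.44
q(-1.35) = -0.77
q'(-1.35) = 6.10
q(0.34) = 0.97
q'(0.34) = -4.04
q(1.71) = -10.19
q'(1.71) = -12.26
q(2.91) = -29.22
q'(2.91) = -19.46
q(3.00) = -31.00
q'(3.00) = -20.00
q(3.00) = -31.00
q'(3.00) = -20.00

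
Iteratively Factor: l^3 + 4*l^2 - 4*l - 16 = (l + 2)*(l^2 + 2*l - 8) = (l - 2)*(l + 2)*(l + 4)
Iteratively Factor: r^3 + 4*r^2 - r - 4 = (r + 4)*(r^2 - 1) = (r - 1)*(r + 4)*(r + 1)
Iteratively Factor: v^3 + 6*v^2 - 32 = (v + 4)*(v^2 + 2*v - 8) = (v + 4)^2*(v - 2)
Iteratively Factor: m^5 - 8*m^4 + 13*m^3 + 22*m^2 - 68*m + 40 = (m - 1)*(m^4 - 7*m^3 + 6*m^2 + 28*m - 40) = (m - 1)*(m + 2)*(m^3 - 9*m^2 + 24*m - 20) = (m - 2)*(m - 1)*(m + 2)*(m^2 - 7*m + 10) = (m - 2)^2*(m - 1)*(m + 2)*(m - 5)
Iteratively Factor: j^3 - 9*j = (j)*(j^2 - 9) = j*(j - 3)*(j + 3)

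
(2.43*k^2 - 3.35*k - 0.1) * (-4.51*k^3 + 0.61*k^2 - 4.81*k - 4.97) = -10.9593*k^5 + 16.5908*k^4 - 13.2808*k^3 + 3.9754*k^2 + 17.1305*k + 0.497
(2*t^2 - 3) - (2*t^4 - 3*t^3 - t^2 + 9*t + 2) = -2*t^4 + 3*t^3 + 3*t^2 - 9*t - 5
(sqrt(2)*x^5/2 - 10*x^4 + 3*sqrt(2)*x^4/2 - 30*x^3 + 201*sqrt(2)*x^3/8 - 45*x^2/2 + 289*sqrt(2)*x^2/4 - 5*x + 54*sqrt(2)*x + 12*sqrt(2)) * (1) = sqrt(2)*x^5/2 - 10*x^4 + 3*sqrt(2)*x^4/2 - 30*x^3 + 201*sqrt(2)*x^3/8 - 45*x^2/2 + 289*sqrt(2)*x^2/4 - 5*x + 54*sqrt(2)*x + 12*sqrt(2)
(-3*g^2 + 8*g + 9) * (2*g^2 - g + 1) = -6*g^4 + 19*g^3 + 7*g^2 - g + 9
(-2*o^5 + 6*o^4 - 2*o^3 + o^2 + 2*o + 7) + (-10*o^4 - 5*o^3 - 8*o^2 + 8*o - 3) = -2*o^5 - 4*o^4 - 7*o^3 - 7*o^2 + 10*o + 4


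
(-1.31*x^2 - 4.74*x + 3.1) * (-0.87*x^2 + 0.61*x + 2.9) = 1.1397*x^4 + 3.3247*x^3 - 9.3874*x^2 - 11.855*x + 8.99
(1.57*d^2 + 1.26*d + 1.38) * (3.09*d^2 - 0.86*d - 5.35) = 4.8513*d^4 + 2.5432*d^3 - 5.2189*d^2 - 7.9278*d - 7.383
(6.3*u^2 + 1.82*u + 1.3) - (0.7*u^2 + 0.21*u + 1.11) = 5.6*u^2 + 1.61*u + 0.19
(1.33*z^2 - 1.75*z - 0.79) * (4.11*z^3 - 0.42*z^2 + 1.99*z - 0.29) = 5.4663*z^5 - 7.7511*z^4 + 0.134799999999999*z^3 - 3.5364*z^2 - 1.0646*z + 0.2291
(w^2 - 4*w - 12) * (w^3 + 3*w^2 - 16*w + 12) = w^5 - w^4 - 40*w^3 + 40*w^2 + 144*w - 144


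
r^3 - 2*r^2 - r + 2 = (r - 2)*(r - 1)*(r + 1)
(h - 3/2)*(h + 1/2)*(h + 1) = h^3 - 7*h/4 - 3/4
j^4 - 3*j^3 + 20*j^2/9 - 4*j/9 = j*(j - 2)*(j - 2/3)*(j - 1/3)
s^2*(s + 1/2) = s^3 + s^2/2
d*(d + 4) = d^2 + 4*d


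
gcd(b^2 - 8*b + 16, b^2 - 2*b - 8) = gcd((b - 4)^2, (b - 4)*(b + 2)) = b - 4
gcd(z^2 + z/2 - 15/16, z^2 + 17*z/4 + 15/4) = z + 5/4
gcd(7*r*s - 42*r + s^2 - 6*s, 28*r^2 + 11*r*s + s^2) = 7*r + s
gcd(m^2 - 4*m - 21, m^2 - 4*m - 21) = m^2 - 4*m - 21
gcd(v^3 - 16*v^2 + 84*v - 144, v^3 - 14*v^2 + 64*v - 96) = v^2 - 10*v + 24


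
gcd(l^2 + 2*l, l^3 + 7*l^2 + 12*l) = l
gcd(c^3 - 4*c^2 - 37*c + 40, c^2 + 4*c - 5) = c^2 + 4*c - 5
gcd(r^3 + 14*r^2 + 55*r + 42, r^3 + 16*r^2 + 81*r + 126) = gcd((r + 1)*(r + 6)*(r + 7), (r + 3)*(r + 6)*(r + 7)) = r^2 + 13*r + 42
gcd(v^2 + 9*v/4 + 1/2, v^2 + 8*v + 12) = v + 2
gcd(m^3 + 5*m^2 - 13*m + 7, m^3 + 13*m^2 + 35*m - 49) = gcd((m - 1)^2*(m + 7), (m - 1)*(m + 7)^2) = m^2 + 6*m - 7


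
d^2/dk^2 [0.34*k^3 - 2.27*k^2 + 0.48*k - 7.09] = 2.04*k - 4.54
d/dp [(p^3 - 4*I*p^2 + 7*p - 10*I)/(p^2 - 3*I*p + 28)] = (p^4 - 6*I*p^3 + 65*p^2 - 204*I*p + 226)/(p^4 - 6*I*p^3 + 47*p^2 - 168*I*p + 784)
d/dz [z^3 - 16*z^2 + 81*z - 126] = 3*z^2 - 32*z + 81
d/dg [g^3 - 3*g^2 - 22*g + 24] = 3*g^2 - 6*g - 22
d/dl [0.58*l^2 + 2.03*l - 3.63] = 1.16*l + 2.03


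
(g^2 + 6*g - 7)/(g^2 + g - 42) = (g - 1)/(g - 6)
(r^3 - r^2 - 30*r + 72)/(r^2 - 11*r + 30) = (r^3 - r^2 - 30*r + 72)/(r^2 - 11*r + 30)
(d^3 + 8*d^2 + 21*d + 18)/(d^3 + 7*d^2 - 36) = (d^2 + 5*d + 6)/(d^2 + 4*d - 12)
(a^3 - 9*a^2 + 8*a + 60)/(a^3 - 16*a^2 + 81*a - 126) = (a^2 - 3*a - 10)/(a^2 - 10*a + 21)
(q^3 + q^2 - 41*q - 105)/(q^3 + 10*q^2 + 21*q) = (q^2 - 2*q - 35)/(q*(q + 7))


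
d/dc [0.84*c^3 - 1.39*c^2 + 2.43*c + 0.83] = 2.52*c^2 - 2.78*c + 2.43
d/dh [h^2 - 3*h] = 2*h - 3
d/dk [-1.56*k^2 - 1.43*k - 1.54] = -3.12*k - 1.43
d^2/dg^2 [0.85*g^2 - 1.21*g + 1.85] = 1.70000000000000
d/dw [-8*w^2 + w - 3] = 1 - 16*w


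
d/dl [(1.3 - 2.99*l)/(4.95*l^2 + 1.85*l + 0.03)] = (14.8005*l^2 - 12.87*l - 2.4947)/(24.5025*l^4 + 18.315*l^3 + 3.7195*l^2 + 0.111*l + 0.0009)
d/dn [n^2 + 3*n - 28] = 2*n + 3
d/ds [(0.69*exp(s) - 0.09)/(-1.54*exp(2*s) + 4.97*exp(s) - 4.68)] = (1.0626*exp(2*s) - 0.2772*exp(s) - 2.7819)*exp(s)/(2.3716*exp(4*s) - 15.3076*exp(3*s) + 39.1153*exp(2*s) - 46.5192*exp(s) + 21.9024)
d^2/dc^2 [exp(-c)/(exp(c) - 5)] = ((exp(c) - 5)^2 + (exp(c) - 5)*exp(c) + 2*exp(2*c))*exp(-c)/(exp(c) - 5)^3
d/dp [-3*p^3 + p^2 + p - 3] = -9*p^2 + 2*p + 1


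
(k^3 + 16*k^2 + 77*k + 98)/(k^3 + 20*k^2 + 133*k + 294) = (k + 2)/(k + 6)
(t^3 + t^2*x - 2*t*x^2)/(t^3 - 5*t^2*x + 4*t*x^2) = (-t - 2*x)/(-t + 4*x)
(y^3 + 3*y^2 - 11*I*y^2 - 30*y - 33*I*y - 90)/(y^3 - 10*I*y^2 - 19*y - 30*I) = (y + 3)/(y + I)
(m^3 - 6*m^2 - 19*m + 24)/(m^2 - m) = m - 5 - 24/m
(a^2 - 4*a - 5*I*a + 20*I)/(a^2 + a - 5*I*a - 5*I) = (a - 4)/(a + 1)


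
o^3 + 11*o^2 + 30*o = o*(o + 5)*(o + 6)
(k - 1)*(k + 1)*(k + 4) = k^3 + 4*k^2 - k - 4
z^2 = z^2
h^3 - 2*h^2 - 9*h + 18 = (h - 3)*(h - 2)*(h + 3)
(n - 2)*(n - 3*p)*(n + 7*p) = n^3 + 4*n^2*p - 2*n^2 - 21*n*p^2 - 8*n*p + 42*p^2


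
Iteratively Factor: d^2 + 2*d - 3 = (d - 1)*(d + 3)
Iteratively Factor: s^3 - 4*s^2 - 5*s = (s + 1)*(s^2 - 5*s) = s*(s + 1)*(s - 5)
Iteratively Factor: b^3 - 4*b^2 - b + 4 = (b - 1)*(b^2 - 3*b - 4) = (b - 4)*(b - 1)*(b + 1)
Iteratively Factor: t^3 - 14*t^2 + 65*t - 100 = (t - 5)*(t^2 - 9*t + 20) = (t - 5)*(t - 4)*(t - 5)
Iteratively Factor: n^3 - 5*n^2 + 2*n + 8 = (n + 1)*(n^2 - 6*n + 8) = (n - 2)*(n + 1)*(n - 4)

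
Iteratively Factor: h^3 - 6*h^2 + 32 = (h - 4)*(h^2 - 2*h - 8) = (h - 4)^2*(h + 2)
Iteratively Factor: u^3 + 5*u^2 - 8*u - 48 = (u - 3)*(u^2 + 8*u + 16) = (u - 3)*(u + 4)*(u + 4)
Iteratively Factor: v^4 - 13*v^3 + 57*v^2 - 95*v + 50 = (v - 5)*(v^3 - 8*v^2 + 17*v - 10) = (v - 5)*(v - 1)*(v^2 - 7*v + 10) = (v - 5)*(v - 2)*(v - 1)*(v - 5)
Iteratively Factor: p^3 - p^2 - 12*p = (p + 3)*(p^2 - 4*p) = p*(p + 3)*(p - 4)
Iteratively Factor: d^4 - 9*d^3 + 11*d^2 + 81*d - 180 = (d - 3)*(d^3 - 6*d^2 - 7*d + 60) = (d - 5)*(d - 3)*(d^2 - d - 12) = (d - 5)*(d - 3)*(d + 3)*(d - 4)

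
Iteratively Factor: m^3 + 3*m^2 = (m + 3)*(m^2) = m*(m + 3)*(m)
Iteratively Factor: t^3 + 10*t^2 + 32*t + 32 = (t + 4)*(t^2 + 6*t + 8) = (t + 2)*(t + 4)*(t + 4)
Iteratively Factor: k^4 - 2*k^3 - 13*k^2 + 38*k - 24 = (k + 4)*(k^3 - 6*k^2 + 11*k - 6) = (k - 1)*(k + 4)*(k^2 - 5*k + 6) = (k - 2)*(k - 1)*(k + 4)*(k - 3)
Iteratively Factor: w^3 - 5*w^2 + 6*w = (w - 2)*(w^2 - 3*w) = w*(w - 2)*(w - 3)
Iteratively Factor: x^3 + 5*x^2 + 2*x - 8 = (x - 1)*(x^2 + 6*x + 8) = (x - 1)*(x + 2)*(x + 4)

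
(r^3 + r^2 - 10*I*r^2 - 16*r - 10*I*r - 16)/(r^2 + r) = r - 10*I - 16/r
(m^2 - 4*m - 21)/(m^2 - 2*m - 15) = (m - 7)/(m - 5)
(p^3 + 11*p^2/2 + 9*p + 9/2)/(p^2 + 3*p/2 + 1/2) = (2*p^2 + 9*p + 9)/(2*p + 1)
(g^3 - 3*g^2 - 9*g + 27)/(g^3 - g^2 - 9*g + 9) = (g - 3)/(g - 1)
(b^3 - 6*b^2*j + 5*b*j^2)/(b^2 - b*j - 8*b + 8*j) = b*(b - 5*j)/(b - 8)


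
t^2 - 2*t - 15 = (t - 5)*(t + 3)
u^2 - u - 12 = (u - 4)*(u + 3)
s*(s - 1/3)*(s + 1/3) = s^3 - s/9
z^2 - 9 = (z - 3)*(z + 3)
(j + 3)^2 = j^2 + 6*j + 9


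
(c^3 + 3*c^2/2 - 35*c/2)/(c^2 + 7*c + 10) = c*(2*c - 7)/(2*(c + 2))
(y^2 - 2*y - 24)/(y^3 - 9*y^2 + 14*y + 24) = (y + 4)/(y^2 - 3*y - 4)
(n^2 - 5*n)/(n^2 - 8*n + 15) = n/(n - 3)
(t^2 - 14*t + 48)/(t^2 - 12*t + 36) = (t - 8)/(t - 6)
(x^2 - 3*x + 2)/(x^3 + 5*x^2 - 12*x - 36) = (x^2 - 3*x + 2)/(x^3 + 5*x^2 - 12*x - 36)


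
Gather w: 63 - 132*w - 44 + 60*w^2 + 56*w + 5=60*w^2 - 76*w + 24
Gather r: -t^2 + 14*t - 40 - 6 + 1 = -t^2 + 14*t - 45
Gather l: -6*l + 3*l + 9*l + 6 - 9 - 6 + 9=6*l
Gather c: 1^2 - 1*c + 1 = 2 - c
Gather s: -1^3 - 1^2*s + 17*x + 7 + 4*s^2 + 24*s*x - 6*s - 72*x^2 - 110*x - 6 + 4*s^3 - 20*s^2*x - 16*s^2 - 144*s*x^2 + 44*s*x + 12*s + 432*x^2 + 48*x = 4*s^3 + s^2*(-20*x - 12) + s*(-144*x^2 + 68*x + 5) + 360*x^2 - 45*x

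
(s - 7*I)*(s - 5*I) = s^2 - 12*I*s - 35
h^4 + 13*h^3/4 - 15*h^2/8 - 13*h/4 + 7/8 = (h - 1)*(h - 1/4)*(h + 1)*(h + 7/2)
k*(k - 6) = k^2 - 6*k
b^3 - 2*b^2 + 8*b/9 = b*(b - 4/3)*(b - 2/3)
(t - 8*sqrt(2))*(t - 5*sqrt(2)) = t^2 - 13*sqrt(2)*t + 80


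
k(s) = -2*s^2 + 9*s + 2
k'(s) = 9 - 4*s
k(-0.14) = 0.70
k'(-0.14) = 9.56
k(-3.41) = -51.95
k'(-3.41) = 22.64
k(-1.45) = -15.26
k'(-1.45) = 14.80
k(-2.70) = -36.88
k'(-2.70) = 19.80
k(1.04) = 9.20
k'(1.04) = 4.84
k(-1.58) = -17.21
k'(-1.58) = 15.32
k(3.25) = 10.12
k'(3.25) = -4.00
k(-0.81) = -6.60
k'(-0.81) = 12.24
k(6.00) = -16.00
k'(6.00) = -15.00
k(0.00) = 2.00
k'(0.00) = 9.00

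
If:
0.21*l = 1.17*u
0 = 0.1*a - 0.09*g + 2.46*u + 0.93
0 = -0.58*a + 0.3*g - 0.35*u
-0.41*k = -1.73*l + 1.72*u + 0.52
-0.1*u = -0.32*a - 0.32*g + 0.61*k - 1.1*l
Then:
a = -3.77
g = -7.88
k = -11.18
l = -2.86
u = -0.51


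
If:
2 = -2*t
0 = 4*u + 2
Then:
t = -1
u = -1/2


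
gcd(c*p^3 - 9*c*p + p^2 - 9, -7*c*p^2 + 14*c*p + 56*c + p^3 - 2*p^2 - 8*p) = 1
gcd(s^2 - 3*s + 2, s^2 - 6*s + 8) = s - 2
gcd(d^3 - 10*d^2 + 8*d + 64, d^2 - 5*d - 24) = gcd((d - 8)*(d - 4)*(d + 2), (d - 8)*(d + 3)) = d - 8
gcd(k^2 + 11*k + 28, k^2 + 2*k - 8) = k + 4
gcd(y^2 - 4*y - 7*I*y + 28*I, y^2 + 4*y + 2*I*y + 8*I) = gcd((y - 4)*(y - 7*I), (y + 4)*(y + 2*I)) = 1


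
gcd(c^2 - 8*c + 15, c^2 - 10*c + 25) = c - 5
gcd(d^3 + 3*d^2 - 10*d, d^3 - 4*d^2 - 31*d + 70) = d^2 + 3*d - 10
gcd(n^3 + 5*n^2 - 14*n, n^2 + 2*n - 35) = n + 7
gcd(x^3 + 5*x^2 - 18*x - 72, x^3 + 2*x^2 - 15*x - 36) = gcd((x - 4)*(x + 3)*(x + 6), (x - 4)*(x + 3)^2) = x^2 - x - 12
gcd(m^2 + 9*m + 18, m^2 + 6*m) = m + 6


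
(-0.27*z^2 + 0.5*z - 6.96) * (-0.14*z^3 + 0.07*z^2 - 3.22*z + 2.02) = 0.0378*z^5 - 0.0889*z^4 + 1.8788*z^3 - 2.6426*z^2 + 23.4212*z - 14.0592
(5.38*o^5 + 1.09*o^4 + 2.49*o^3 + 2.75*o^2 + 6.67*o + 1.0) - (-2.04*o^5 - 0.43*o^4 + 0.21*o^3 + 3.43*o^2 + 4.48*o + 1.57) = 7.42*o^5 + 1.52*o^4 + 2.28*o^3 - 0.68*o^2 + 2.19*o - 0.57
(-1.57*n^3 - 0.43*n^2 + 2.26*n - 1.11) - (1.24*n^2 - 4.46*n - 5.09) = -1.57*n^3 - 1.67*n^2 + 6.72*n + 3.98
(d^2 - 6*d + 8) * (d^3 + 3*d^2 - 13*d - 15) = d^5 - 3*d^4 - 23*d^3 + 87*d^2 - 14*d - 120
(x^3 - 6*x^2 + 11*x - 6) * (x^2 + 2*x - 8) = x^5 - 4*x^4 - 9*x^3 + 64*x^2 - 100*x + 48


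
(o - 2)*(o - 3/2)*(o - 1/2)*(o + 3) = o^4 - o^3 - 29*o^2/4 + 51*o/4 - 9/2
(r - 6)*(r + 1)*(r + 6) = r^3 + r^2 - 36*r - 36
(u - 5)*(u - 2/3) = u^2 - 17*u/3 + 10/3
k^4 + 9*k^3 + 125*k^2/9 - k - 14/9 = (k - 1/3)*(k + 1/3)*(k + 2)*(k + 7)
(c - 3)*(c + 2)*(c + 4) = c^3 + 3*c^2 - 10*c - 24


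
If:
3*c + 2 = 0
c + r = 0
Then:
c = -2/3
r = 2/3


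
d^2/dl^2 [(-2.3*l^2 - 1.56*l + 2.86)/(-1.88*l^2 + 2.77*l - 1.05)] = (34.982288*l^3 - 87.891504*l^2 + 70.885776*l - 18.451688)/(6.644672*l^6 - 29.370864*l^5 + 54.408516*l^4 - 54.061813*l^3 + 30.387735*l^2 - 9.161775*l + 1.157625)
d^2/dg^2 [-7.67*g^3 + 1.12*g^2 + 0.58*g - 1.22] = 2.24 - 46.02*g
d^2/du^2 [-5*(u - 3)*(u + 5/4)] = -10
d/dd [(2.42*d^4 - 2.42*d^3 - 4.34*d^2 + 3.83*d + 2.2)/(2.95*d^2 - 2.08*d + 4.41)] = (14.278*d^5 - 22.2398*d^4 + 52.756*d^3 - 34.2879*d^2 - 51.2588*d + 21.4663)/(8.7025*d^4 - 12.272*d^3 + 30.3454*d^2 - 18.3456*d + 19.4481)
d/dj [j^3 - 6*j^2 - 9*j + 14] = 3*j^2 - 12*j - 9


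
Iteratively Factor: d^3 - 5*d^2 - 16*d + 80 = (d - 5)*(d^2 - 16) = (d - 5)*(d - 4)*(d + 4)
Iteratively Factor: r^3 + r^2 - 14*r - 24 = (r + 3)*(r^2 - 2*r - 8) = (r - 4)*(r + 3)*(r + 2)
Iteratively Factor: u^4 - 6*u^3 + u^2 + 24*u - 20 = (u - 2)*(u^3 - 4*u^2 - 7*u + 10) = (u - 2)*(u - 1)*(u^2 - 3*u - 10) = (u - 2)*(u - 1)*(u + 2)*(u - 5)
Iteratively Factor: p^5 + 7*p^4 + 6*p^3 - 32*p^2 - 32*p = (p + 4)*(p^4 + 3*p^3 - 6*p^2 - 8*p) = p*(p + 4)*(p^3 + 3*p^2 - 6*p - 8) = p*(p + 1)*(p + 4)*(p^2 + 2*p - 8) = p*(p - 2)*(p + 1)*(p + 4)*(p + 4)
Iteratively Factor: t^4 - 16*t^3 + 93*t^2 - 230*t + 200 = (t - 5)*(t^3 - 11*t^2 + 38*t - 40) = (t - 5)*(t - 4)*(t^2 - 7*t + 10) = (t - 5)^2*(t - 4)*(t - 2)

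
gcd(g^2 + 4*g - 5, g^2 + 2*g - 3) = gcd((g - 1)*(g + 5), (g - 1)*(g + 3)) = g - 1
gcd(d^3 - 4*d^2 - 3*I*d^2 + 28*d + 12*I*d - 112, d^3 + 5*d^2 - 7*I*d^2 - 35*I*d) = d - 7*I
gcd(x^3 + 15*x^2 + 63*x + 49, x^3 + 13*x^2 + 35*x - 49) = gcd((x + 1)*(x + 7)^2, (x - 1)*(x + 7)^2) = x^2 + 14*x + 49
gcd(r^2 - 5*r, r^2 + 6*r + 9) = 1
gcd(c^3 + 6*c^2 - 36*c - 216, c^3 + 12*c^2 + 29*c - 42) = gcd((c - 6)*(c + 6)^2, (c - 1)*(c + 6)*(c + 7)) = c + 6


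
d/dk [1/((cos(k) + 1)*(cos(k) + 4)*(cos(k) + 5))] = (-3*sin(k)^2 + 20*cos(k) + 32)*sin(k)/((cos(k) + 1)^2*(cos(k) + 4)^2*(cos(k) + 5)^2)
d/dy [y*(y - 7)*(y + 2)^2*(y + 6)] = 5*y^4 + 12*y^3 - 126*y^2 - 344*y - 168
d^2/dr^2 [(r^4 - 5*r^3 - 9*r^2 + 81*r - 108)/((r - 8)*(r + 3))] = 2*(r^6 - 15*r^5 + 3*r^4 + 751*r^3 + 684*r^2 - 1188*r - 20196)/(r^6 - 15*r^5 + 3*r^4 + 595*r^3 - 72*r^2 - 8640*r - 13824)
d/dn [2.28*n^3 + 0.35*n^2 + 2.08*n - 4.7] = 6.84*n^2 + 0.7*n + 2.08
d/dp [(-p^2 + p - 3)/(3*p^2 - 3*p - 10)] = 19*(2*p - 1)/(-3*p^2 + 3*p + 10)^2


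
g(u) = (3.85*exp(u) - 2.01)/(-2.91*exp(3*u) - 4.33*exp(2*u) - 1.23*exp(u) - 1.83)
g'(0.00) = -0.05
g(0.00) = -0.18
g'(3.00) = 0.01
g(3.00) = 0.00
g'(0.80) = 0.13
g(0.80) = -0.11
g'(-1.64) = -0.49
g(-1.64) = 0.56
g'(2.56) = 0.01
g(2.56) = -0.01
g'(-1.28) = -0.59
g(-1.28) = 0.37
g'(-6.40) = -0.00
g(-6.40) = 1.09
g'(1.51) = 0.07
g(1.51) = -0.04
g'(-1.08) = -0.61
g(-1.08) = 0.25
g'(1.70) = 0.05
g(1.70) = -0.03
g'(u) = (3.85*exp(u) - 2.01)*(8.73*exp(3*u) + 8.66*exp(2*u) + 1.23*exp(u))/(-2.91*exp(3*u) - 4.33*exp(2*u) - 1.23*exp(u) - 1.83)^2 + 3.85*exp(u)/(-2.91*exp(3*u) - 4.33*exp(2*u) - 1.23*exp(u) - 1.83)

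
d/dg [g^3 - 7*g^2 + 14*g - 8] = 3*g^2 - 14*g + 14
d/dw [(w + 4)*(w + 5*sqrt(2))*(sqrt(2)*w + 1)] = 3*sqrt(2)*w^2 + 8*sqrt(2)*w + 22*w + 5*sqrt(2) + 44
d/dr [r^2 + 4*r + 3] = 2*r + 4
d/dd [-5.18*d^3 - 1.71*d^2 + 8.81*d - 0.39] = -15.54*d^2 - 3.42*d + 8.81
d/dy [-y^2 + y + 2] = 1 - 2*y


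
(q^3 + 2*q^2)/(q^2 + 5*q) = q*(q + 2)/(q + 5)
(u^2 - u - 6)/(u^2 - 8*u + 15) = (u + 2)/(u - 5)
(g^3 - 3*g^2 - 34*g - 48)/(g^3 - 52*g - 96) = (g + 3)/(g + 6)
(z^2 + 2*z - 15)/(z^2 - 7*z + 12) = (z + 5)/(z - 4)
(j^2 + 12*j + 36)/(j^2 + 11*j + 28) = (j^2 + 12*j + 36)/(j^2 + 11*j + 28)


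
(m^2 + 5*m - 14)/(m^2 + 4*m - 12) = (m + 7)/(m + 6)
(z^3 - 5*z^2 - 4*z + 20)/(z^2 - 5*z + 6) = (z^2 - 3*z - 10)/(z - 3)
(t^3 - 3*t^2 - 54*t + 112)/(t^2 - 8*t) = t + 5 - 14/t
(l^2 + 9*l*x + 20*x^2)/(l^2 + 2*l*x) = (l^2 + 9*l*x + 20*x^2)/(l*(l + 2*x))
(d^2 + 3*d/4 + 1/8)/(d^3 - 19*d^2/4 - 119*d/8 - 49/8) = (4*d + 1)/(4*d^2 - 21*d - 49)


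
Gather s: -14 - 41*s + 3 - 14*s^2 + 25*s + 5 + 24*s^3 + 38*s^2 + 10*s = 24*s^3 + 24*s^2 - 6*s - 6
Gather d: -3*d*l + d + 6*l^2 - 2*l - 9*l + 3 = d*(1 - 3*l) + 6*l^2 - 11*l + 3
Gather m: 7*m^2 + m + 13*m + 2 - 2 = 7*m^2 + 14*m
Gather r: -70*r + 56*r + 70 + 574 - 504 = 140 - 14*r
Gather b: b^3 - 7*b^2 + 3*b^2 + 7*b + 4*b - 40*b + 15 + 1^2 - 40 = b^3 - 4*b^2 - 29*b - 24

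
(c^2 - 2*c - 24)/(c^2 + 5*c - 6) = (c^2 - 2*c - 24)/(c^2 + 5*c - 6)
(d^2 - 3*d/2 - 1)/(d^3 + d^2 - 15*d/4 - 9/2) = 2*(2*d + 1)/(4*d^2 + 12*d + 9)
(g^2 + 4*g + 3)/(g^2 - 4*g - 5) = (g + 3)/(g - 5)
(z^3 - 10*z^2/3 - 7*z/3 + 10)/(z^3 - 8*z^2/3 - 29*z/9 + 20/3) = 3*(z - 2)/(3*z - 4)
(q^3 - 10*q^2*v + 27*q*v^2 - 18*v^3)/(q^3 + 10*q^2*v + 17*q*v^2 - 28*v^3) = (q^2 - 9*q*v + 18*v^2)/(q^2 + 11*q*v + 28*v^2)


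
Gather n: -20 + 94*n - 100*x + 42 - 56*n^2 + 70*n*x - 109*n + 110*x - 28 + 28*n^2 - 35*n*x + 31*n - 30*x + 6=-28*n^2 + n*(35*x + 16) - 20*x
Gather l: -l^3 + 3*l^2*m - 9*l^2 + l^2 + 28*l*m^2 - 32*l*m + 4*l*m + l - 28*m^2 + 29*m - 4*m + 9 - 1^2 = -l^3 + l^2*(3*m - 8) + l*(28*m^2 - 28*m + 1) - 28*m^2 + 25*m + 8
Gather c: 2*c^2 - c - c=2*c^2 - 2*c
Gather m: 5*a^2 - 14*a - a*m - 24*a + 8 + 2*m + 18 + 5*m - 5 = 5*a^2 - 38*a + m*(7 - a) + 21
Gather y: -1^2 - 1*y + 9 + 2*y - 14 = y - 6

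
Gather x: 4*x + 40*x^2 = 40*x^2 + 4*x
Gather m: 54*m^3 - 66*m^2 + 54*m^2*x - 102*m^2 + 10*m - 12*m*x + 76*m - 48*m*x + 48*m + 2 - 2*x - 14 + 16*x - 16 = 54*m^3 + m^2*(54*x - 168) + m*(134 - 60*x) + 14*x - 28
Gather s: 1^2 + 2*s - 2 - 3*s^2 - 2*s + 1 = -3*s^2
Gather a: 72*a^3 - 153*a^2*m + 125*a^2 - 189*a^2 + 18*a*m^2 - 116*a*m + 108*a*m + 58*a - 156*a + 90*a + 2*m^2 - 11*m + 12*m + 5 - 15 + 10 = 72*a^3 + a^2*(-153*m - 64) + a*(18*m^2 - 8*m - 8) + 2*m^2 + m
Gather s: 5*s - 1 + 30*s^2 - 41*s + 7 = 30*s^2 - 36*s + 6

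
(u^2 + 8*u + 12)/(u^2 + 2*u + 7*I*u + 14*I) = (u + 6)/(u + 7*I)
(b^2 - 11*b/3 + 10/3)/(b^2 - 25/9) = 3*(b - 2)/(3*b + 5)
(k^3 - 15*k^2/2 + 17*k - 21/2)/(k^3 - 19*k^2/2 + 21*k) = (k^2 - 4*k + 3)/(k*(k - 6))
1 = 1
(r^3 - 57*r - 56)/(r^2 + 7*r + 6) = (r^2 - r - 56)/(r + 6)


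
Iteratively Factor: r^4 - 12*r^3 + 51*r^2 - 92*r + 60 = (r - 3)*(r^3 - 9*r^2 + 24*r - 20) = (r - 3)*(r - 2)*(r^2 - 7*r + 10) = (r - 5)*(r - 3)*(r - 2)*(r - 2)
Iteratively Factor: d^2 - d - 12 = (d - 4)*(d + 3)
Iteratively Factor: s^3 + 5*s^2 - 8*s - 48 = (s - 3)*(s^2 + 8*s + 16) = (s - 3)*(s + 4)*(s + 4)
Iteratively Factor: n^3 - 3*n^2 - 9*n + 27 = (n - 3)*(n^2 - 9) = (n - 3)^2*(n + 3)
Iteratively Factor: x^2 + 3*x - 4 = (x - 1)*(x + 4)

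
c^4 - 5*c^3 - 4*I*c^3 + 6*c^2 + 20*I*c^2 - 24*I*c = c*(c - 3)*(c - 2)*(c - 4*I)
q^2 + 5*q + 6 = (q + 2)*(q + 3)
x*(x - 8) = x^2 - 8*x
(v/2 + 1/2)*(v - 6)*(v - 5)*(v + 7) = v^4/2 - 3*v^3/2 - 51*v^2/2 + 163*v/2 + 105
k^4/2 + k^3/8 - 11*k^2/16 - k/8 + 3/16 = (k/2 + 1/2)*(k - 1)*(k - 1/2)*(k + 3/4)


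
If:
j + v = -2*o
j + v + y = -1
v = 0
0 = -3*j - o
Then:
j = 0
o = 0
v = 0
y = -1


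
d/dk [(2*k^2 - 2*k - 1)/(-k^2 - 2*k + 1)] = 2*(-3*k^2 + k - 2)/(k^4 + 4*k^3 + 2*k^2 - 4*k + 1)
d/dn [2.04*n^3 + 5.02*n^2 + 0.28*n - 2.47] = 6.12*n^2 + 10.04*n + 0.28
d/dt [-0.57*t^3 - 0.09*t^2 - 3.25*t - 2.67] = -1.71*t^2 - 0.18*t - 3.25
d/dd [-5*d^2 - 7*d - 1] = -10*d - 7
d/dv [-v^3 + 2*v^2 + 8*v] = -3*v^2 + 4*v + 8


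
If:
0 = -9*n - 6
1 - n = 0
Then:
No Solution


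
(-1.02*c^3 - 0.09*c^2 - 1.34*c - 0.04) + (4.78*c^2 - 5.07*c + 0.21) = -1.02*c^3 + 4.69*c^2 - 6.41*c + 0.17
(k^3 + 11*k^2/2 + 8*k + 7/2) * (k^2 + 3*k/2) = k^5 + 7*k^4 + 65*k^3/4 + 31*k^2/2 + 21*k/4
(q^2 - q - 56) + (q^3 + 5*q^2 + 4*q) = q^3 + 6*q^2 + 3*q - 56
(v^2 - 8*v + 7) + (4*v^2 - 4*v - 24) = 5*v^2 - 12*v - 17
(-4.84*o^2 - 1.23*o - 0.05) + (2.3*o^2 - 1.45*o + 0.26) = -2.54*o^2 - 2.68*o + 0.21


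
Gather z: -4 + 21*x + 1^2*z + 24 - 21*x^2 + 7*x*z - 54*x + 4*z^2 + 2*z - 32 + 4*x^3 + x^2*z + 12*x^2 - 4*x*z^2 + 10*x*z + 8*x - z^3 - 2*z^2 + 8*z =4*x^3 - 9*x^2 - 25*x - z^3 + z^2*(2 - 4*x) + z*(x^2 + 17*x + 11) - 12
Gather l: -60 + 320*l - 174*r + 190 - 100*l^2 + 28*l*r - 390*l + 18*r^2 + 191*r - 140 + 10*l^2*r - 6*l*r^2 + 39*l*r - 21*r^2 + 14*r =l^2*(10*r - 100) + l*(-6*r^2 + 67*r - 70) - 3*r^2 + 31*r - 10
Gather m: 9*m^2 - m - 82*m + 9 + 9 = 9*m^2 - 83*m + 18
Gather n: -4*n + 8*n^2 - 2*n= 8*n^2 - 6*n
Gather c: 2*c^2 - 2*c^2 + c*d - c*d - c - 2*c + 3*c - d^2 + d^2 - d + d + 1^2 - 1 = 0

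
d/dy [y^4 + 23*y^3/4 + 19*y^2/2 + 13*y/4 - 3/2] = 4*y^3 + 69*y^2/4 + 19*y + 13/4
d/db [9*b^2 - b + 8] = 18*b - 1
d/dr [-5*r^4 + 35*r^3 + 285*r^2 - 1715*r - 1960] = -20*r^3 + 105*r^2 + 570*r - 1715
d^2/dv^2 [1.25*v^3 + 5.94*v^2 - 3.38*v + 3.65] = 7.5*v + 11.88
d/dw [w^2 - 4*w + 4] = 2*w - 4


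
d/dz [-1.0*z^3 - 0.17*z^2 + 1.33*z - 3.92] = -3.0*z^2 - 0.34*z + 1.33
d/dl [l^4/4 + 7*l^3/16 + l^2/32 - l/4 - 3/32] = l^3 + 21*l^2/16 + l/16 - 1/4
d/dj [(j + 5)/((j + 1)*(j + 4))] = (-j^2 - 10*j - 21)/(j^4 + 10*j^3 + 33*j^2 + 40*j + 16)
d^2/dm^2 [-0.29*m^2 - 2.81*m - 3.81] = -0.580000000000000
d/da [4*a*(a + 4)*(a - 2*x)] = 12*a^2 - 16*a*x + 32*a - 32*x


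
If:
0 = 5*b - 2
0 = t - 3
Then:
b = 2/5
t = 3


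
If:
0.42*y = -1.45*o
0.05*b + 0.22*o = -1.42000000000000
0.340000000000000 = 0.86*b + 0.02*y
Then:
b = -0.12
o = -6.43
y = 22.19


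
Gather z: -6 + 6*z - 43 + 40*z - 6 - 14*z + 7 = 32*z - 48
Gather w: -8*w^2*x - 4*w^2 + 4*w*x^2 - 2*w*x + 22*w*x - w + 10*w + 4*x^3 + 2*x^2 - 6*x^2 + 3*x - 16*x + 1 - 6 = w^2*(-8*x - 4) + w*(4*x^2 + 20*x + 9) + 4*x^3 - 4*x^2 - 13*x - 5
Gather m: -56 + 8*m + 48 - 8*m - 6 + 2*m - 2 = 2*m - 16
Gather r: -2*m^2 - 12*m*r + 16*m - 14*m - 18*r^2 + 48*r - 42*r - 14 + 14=-2*m^2 + 2*m - 18*r^2 + r*(6 - 12*m)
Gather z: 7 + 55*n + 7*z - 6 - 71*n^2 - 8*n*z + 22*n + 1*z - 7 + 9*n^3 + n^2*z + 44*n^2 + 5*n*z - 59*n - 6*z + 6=9*n^3 - 27*n^2 + 18*n + z*(n^2 - 3*n + 2)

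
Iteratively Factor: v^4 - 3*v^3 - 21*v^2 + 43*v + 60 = (v + 4)*(v^3 - 7*v^2 + 7*v + 15) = (v - 5)*(v + 4)*(v^2 - 2*v - 3) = (v - 5)*(v + 1)*(v + 4)*(v - 3)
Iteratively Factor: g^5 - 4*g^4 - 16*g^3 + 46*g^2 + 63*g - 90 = (g - 3)*(g^4 - g^3 - 19*g^2 - 11*g + 30) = (g - 5)*(g - 3)*(g^3 + 4*g^2 + g - 6) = (g - 5)*(g - 3)*(g + 3)*(g^2 + g - 2) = (g - 5)*(g - 3)*(g + 2)*(g + 3)*(g - 1)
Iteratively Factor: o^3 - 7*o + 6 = (o + 3)*(o^2 - 3*o + 2) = (o - 2)*(o + 3)*(o - 1)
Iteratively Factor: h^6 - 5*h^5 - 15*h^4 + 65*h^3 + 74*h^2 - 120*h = (h - 1)*(h^5 - 4*h^4 - 19*h^3 + 46*h^2 + 120*h) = h*(h - 1)*(h^4 - 4*h^3 - 19*h^2 + 46*h + 120) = h*(h - 4)*(h - 1)*(h^3 - 19*h - 30) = h*(h - 4)*(h - 1)*(h + 2)*(h^2 - 2*h - 15) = h*(h - 5)*(h - 4)*(h - 1)*(h + 2)*(h + 3)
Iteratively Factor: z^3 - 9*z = (z)*(z^2 - 9) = z*(z - 3)*(z + 3)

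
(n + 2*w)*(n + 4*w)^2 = n^3 + 10*n^2*w + 32*n*w^2 + 32*w^3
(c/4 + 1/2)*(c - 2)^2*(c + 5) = c^4/4 + 3*c^3/4 - 7*c^2/2 - 3*c + 10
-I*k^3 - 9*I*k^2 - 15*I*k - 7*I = (k + 1)*(k + 7)*(-I*k - I)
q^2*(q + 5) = q^3 + 5*q^2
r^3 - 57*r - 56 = (r - 8)*(r + 1)*(r + 7)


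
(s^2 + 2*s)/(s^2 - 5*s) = (s + 2)/(s - 5)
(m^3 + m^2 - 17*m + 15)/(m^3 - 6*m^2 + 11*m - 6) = (m + 5)/(m - 2)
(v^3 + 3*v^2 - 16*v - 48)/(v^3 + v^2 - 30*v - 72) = (v - 4)/(v - 6)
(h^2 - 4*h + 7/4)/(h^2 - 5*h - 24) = (-h^2 + 4*h - 7/4)/(-h^2 + 5*h + 24)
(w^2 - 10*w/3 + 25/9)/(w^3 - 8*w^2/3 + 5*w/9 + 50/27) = 3/(3*w + 2)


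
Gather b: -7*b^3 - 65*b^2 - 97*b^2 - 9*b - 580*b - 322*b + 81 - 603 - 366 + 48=-7*b^3 - 162*b^2 - 911*b - 840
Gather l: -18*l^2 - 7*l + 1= -18*l^2 - 7*l + 1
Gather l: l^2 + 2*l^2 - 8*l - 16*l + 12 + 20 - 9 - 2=3*l^2 - 24*l + 21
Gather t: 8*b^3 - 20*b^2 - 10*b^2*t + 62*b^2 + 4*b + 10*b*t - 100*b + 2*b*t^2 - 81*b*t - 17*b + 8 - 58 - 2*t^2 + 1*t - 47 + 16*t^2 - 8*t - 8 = 8*b^3 + 42*b^2 - 113*b + t^2*(2*b + 14) + t*(-10*b^2 - 71*b - 7) - 105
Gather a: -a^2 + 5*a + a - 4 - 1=-a^2 + 6*a - 5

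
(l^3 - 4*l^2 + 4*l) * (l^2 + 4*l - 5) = l^5 - 17*l^3 + 36*l^2 - 20*l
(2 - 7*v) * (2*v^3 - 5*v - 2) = -14*v^4 + 4*v^3 + 35*v^2 + 4*v - 4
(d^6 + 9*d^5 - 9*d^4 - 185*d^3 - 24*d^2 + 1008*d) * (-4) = -4*d^6 - 36*d^5 + 36*d^4 + 740*d^3 + 96*d^2 - 4032*d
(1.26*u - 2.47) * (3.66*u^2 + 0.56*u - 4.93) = 4.6116*u^3 - 8.3346*u^2 - 7.595*u + 12.1771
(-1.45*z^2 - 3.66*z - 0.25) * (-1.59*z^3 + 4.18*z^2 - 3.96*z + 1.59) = 2.3055*z^5 - 0.241599999999998*z^4 - 9.1593*z^3 + 11.1431*z^2 - 4.8294*z - 0.3975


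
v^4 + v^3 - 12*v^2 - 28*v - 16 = (v - 4)*(v + 1)*(v + 2)^2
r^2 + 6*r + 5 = (r + 1)*(r + 5)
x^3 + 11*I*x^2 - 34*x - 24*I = (x + I)*(x + 4*I)*(x + 6*I)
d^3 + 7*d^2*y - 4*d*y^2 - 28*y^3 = (d - 2*y)*(d + 2*y)*(d + 7*y)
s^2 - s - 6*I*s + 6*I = (s - 1)*(s - 6*I)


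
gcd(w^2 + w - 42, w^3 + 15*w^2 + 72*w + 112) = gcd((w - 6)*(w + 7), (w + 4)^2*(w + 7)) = w + 7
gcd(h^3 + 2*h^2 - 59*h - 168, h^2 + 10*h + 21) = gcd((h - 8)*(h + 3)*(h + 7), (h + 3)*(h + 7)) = h^2 + 10*h + 21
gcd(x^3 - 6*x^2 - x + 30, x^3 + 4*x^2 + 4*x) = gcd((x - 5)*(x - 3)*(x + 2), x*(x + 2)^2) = x + 2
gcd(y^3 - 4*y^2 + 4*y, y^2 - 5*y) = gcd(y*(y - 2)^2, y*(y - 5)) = y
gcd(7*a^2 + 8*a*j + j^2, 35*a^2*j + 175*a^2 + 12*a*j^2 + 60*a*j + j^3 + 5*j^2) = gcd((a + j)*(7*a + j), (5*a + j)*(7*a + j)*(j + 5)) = 7*a + j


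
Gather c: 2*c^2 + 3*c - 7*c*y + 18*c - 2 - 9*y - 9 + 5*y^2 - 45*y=2*c^2 + c*(21 - 7*y) + 5*y^2 - 54*y - 11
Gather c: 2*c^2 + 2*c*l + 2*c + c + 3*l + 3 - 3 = 2*c^2 + c*(2*l + 3) + 3*l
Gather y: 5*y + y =6*y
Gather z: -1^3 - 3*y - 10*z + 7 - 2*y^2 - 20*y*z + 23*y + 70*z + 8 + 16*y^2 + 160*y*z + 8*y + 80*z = 14*y^2 + 28*y + z*(140*y + 140) + 14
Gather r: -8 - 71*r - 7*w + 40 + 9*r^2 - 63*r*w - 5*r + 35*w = 9*r^2 + r*(-63*w - 76) + 28*w + 32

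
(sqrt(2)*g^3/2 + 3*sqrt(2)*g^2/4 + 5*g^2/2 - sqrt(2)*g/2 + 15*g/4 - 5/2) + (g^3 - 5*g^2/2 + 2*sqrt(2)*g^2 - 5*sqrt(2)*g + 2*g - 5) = sqrt(2)*g^3/2 + g^3 + 11*sqrt(2)*g^2/4 - 11*sqrt(2)*g/2 + 23*g/4 - 15/2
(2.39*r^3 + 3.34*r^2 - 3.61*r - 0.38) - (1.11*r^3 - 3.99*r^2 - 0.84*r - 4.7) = 1.28*r^3 + 7.33*r^2 - 2.77*r + 4.32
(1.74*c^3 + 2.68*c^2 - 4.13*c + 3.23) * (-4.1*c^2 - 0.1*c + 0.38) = -7.134*c^5 - 11.162*c^4 + 17.3262*c^3 - 11.8116*c^2 - 1.8924*c + 1.2274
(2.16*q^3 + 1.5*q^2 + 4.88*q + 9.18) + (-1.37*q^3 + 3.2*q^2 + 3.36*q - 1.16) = 0.79*q^3 + 4.7*q^2 + 8.24*q + 8.02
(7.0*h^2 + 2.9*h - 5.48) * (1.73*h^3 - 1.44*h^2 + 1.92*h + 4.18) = 12.11*h^5 - 5.063*h^4 - 0.216400000000002*h^3 + 42.7192*h^2 + 1.6004*h - 22.9064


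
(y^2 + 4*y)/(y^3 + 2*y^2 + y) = (y + 4)/(y^2 + 2*y + 1)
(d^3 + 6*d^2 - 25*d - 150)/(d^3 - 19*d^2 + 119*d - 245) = (d^2 + 11*d + 30)/(d^2 - 14*d + 49)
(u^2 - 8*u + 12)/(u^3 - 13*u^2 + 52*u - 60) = 1/(u - 5)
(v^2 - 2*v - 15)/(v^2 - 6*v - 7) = (-v^2 + 2*v + 15)/(-v^2 + 6*v + 7)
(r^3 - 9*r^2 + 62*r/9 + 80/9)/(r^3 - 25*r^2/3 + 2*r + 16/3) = (r - 5/3)/(r - 1)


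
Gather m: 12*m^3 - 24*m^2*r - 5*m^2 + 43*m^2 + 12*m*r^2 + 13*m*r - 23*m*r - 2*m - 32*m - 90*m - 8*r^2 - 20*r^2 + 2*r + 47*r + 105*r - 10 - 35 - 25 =12*m^3 + m^2*(38 - 24*r) + m*(12*r^2 - 10*r - 124) - 28*r^2 + 154*r - 70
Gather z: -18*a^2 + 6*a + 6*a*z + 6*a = -18*a^2 + 6*a*z + 12*a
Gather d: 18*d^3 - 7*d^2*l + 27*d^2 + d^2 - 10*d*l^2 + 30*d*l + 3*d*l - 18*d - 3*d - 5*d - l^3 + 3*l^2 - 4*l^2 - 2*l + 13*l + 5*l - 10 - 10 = 18*d^3 + d^2*(28 - 7*l) + d*(-10*l^2 + 33*l - 26) - l^3 - l^2 + 16*l - 20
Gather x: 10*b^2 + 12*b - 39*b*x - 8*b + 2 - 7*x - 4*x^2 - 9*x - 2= 10*b^2 + 4*b - 4*x^2 + x*(-39*b - 16)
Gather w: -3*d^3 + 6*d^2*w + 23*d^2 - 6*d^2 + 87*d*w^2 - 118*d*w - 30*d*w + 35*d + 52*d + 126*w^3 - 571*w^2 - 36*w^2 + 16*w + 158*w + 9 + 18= -3*d^3 + 17*d^2 + 87*d + 126*w^3 + w^2*(87*d - 607) + w*(6*d^2 - 148*d + 174) + 27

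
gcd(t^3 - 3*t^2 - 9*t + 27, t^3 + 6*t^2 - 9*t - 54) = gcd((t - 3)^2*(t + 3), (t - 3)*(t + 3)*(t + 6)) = t^2 - 9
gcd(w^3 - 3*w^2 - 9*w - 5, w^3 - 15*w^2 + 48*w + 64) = w + 1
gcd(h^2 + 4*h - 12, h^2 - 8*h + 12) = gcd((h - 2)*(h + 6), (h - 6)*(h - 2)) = h - 2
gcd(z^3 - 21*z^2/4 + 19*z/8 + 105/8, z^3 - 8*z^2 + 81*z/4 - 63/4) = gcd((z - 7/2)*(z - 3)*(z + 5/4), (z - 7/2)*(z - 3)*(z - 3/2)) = z^2 - 13*z/2 + 21/2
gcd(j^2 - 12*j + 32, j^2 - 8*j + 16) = j - 4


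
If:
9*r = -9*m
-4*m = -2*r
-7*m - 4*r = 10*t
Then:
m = 0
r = 0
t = 0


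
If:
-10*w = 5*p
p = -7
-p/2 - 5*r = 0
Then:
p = -7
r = 7/10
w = 7/2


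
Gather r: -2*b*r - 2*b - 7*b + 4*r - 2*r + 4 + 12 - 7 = -9*b + r*(2 - 2*b) + 9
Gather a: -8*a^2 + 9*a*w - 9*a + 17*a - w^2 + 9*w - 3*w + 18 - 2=-8*a^2 + a*(9*w + 8) - w^2 + 6*w + 16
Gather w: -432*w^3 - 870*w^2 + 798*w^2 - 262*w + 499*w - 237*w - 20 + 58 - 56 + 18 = -432*w^3 - 72*w^2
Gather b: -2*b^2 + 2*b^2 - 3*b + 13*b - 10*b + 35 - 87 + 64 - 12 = 0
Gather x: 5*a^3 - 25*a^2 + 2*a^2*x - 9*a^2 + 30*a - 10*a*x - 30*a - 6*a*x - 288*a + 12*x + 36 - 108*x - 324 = 5*a^3 - 34*a^2 - 288*a + x*(2*a^2 - 16*a - 96) - 288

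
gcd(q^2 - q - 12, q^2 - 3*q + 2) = 1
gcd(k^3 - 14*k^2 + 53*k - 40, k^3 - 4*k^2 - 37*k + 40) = k^2 - 9*k + 8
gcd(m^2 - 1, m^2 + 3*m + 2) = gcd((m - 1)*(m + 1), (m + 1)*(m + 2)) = m + 1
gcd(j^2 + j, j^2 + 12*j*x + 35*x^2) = 1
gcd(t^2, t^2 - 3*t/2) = t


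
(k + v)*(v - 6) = k*v - 6*k + v^2 - 6*v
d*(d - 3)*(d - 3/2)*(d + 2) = d^4 - 5*d^3/2 - 9*d^2/2 + 9*d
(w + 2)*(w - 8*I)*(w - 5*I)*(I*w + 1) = I*w^4 + 14*w^3 + 2*I*w^3 + 28*w^2 - 53*I*w^2 - 40*w - 106*I*w - 80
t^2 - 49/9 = (t - 7/3)*(t + 7/3)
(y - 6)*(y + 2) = y^2 - 4*y - 12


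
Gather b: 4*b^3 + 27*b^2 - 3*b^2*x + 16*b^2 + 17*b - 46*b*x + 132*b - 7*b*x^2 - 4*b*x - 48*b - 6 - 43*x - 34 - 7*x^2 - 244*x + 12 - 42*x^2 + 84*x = 4*b^3 + b^2*(43 - 3*x) + b*(-7*x^2 - 50*x + 101) - 49*x^2 - 203*x - 28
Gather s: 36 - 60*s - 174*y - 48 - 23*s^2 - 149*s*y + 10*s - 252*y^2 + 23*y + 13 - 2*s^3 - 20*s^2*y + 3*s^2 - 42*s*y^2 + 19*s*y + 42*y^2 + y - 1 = -2*s^3 + s^2*(-20*y - 20) + s*(-42*y^2 - 130*y - 50) - 210*y^2 - 150*y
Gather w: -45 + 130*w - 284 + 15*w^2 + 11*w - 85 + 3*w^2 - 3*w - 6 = 18*w^2 + 138*w - 420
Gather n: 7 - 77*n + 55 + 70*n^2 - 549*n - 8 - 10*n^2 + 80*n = 60*n^2 - 546*n + 54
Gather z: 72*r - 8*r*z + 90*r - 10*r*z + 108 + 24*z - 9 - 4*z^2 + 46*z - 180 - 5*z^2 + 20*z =162*r - 9*z^2 + z*(90 - 18*r) - 81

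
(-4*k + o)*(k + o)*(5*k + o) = -20*k^3 - 19*k^2*o + 2*k*o^2 + o^3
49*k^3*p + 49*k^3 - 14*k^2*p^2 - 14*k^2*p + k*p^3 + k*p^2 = (-7*k + p)^2*(k*p + k)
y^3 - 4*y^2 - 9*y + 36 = (y - 4)*(y - 3)*(y + 3)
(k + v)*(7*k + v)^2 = 49*k^3 + 63*k^2*v + 15*k*v^2 + v^3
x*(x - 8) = x^2 - 8*x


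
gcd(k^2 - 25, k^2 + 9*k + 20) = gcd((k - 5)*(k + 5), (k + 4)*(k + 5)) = k + 5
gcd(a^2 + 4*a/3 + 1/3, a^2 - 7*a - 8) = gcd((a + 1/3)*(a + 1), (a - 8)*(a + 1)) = a + 1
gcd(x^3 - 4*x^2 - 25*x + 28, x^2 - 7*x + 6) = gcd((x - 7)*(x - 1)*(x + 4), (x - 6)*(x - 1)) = x - 1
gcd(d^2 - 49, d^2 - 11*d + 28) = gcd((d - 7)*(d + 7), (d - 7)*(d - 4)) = d - 7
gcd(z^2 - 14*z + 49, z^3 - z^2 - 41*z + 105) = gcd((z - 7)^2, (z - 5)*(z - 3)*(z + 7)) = 1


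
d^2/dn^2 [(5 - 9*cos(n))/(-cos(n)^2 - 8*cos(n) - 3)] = 2*(-81*(1 - cos(2*n))^2*cos(n) + 92*(1 - cos(2*n))^2 - 1494*cos(n) + 1260*cos(2*n) + 228*cos(3*n) + 18*cos(5*n) - 3276)/(16*cos(n) + cos(2*n) + 7)^3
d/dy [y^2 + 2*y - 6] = 2*y + 2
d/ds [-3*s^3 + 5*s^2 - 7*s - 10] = -9*s^2 + 10*s - 7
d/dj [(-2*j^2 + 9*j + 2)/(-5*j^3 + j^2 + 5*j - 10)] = (-10*j^4 + 90*j^3 + 11*j^2 + 36*j - 100)/(25*j^6 - 10*j^5 - 49*j^4 + 110*j^3 + 5*j^2 - 100*j + 100)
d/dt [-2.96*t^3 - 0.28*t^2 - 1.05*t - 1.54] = -8.88*t^2 - 0.56*t - 1.05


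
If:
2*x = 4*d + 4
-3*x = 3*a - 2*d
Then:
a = -2*x/3 - 2/3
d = x/2 - 1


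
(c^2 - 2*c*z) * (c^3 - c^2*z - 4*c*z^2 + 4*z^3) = c^5 - 3*c^4*z - 2*c^3*z^2 + 12*c^2*z^3 - 8*c*z^4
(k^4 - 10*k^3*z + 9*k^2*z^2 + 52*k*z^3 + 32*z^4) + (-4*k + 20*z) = k^4 - 10*k^3*z + 9*k^2*z^2 + 52*k*z^3 - 4*k + 32*z^4 + 20*z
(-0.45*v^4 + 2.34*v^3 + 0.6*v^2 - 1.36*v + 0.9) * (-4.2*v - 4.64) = 1.89*v^5 - 7.74*v^4 - 13.3776*v^3 + 2.928*v^2 + 2.5304*v - 4.176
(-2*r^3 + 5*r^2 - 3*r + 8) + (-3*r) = -2*r^3 + 5*r^2 - 6*r + 8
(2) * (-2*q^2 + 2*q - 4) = -4*q^2 + 4*q - 8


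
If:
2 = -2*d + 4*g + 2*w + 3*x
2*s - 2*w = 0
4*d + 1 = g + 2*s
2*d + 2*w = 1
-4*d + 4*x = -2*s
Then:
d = 1/14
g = 3/7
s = 3/7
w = 3/7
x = -1/7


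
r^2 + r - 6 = (r - 2)*(r + 3)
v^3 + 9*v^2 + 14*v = v*(v + 2)*(v + 7)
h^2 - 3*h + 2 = (h - 2)*(h - 1)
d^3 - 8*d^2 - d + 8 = (d - 8)*(d - 1)*(d + 1)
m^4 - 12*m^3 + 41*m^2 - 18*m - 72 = (m - 6)*(m - 4)*(m - 3)*(m + 1)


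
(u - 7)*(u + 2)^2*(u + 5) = u^4 + 2*u^3 - 39*u^2 - 148*u - 140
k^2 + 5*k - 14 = (k - 2)*(k + 7)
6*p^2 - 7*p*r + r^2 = (-6*p + r)*(-p + r)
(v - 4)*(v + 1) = v^2 - 3*v - 4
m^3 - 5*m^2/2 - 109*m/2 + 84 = (m - 8)*(m - 3/2)*(m + 7)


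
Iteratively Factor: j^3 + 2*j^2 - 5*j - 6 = (j - 2)*(j^2 + 4*j + 3) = (j - 2)*(j + 3)*(j + 1)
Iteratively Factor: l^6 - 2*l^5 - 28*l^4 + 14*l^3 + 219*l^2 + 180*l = (l + 3)*(l^5 - 5*l^4 - 13*l^3 + 53*l^2 + 60*l) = l*(l + 3)*(l^4 - 5*l^3 - 13*l^2 + 53*l + 60) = l*(l + 3)^2*(l^3 - 8*l^2 + 11*l + 20) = l*(l - 4)*(l + 3)^2*(l^2 - 4*l - 5) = l*(l - 4)*(l + 1)*(l + 3)^2*(l - 5)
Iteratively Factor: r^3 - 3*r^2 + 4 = (r - 2)*(r^2 - r - 2) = (r - 2)^2*(r + 1)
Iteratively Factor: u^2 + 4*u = (u + 4)*(u)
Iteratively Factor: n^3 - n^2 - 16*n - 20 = (n - 5)*(n^2 + 4*n + 4) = (n - 5)*(n + 2)*(n + 2)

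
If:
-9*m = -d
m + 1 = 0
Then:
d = -9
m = -1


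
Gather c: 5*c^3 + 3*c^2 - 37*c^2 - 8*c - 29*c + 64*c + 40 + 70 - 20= 5*c^3 - 34*c^2 + 27*c + 90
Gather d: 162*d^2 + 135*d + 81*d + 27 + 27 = 162*d^2 + 216*d + 54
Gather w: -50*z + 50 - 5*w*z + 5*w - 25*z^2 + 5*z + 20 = w*(5 - 5*z) - 25*z^2 - 45*z + 70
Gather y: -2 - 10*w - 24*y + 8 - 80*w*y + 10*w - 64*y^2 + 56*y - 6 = -64*y^2 + y*(32 - 80*w)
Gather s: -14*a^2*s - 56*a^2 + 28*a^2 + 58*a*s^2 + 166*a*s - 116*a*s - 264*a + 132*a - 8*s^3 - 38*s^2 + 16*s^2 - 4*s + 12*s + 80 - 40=-28*a^2 - 132*a - 8*s^3 + s^2*(58*a - 22) + s*(-14*a^2 + 50*a + 8) + 40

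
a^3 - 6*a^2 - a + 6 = (a - 6)*(a - 1)*(a + 1)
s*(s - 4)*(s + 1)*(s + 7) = s^4 + 4*s^3 - 25*s^2 - 28*s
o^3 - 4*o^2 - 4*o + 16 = (o - 4)*(o - 2)*(o + 2)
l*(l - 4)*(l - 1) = l^3 - 5*l^2 + 4*l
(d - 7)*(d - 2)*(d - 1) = d^3 - 10*d^2 + 23*d - 14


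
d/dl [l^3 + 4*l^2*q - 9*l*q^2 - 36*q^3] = 3*l^2 + 8*l*q - 9*q^2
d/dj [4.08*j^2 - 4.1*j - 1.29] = 8.16*j - 4.1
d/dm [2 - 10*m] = -10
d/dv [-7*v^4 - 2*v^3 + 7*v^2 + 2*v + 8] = -28*v^3 - 6*v^2 + 14*v + 2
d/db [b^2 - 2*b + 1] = 2*b - 2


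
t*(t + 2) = t^2 + 2*t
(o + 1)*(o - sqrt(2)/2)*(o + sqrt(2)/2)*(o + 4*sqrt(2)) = o^4 + o^3 + 4*sqrt(2)*o^3 - o^2/2 + 4*sqrt(2)*o^2 - 2*sqrt(2)*o - o/2 - 2*sqrt(2)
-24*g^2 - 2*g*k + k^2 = (-6*g + k)*(4*g + k)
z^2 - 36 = (z - 6)*(z + 6)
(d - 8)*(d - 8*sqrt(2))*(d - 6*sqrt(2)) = d^3 - 14*sqrt(2)*d^2 - 8*d^2 + 96*d + 112*sqrt(2)*d - 768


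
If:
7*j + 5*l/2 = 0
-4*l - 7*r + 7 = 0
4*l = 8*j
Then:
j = 0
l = 0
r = 1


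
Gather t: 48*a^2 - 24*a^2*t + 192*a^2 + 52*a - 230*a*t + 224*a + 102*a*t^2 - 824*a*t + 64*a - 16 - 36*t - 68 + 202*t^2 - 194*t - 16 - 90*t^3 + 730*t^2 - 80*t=240*a^2 + 340*a - 90*t^3 + t^2*(102*a + 932) + t*(-24*a^2 - 1054*a - 310) - 100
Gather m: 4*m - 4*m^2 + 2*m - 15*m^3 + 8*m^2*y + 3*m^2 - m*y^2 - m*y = -15*m^3 + m^2*(8*y - 1) + m*(-y^2 - y + 6)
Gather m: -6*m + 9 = 9 - 6*m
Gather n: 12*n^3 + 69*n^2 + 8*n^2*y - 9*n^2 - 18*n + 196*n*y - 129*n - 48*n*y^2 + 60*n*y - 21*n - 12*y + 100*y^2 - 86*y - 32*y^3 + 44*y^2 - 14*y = 12*n^3 + n^2*(8*y + 60) + n*(-48*y^2 + 256*y - 168) - 32*y^3 + 144*y^2 - 112*y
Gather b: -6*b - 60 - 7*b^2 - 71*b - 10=-7*b^2 - 77*b - 70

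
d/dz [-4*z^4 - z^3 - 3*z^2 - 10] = z*(-16*z^2 - 3*z - 6)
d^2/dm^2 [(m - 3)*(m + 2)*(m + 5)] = 6*m + 8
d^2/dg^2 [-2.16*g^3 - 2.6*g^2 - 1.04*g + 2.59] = -12.96*g - 5.2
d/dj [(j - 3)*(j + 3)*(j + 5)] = 3*j^2 + 10*j - 9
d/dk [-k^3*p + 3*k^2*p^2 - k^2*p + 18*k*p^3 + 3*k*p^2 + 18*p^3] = p*(-3*k^2 + 6*k*p - 2*k + 18*p^2 + 3*p)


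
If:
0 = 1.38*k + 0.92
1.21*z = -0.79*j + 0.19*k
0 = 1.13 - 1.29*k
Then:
No Solution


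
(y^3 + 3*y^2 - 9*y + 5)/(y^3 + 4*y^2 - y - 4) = (y^2 + 4*y - 5)/(y^2 + 5*y + 4)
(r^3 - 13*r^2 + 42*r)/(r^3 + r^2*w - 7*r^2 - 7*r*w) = (r - 6)/(r + w)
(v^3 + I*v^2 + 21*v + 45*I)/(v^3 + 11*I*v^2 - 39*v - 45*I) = (v - 5*I)/(v + 5*I)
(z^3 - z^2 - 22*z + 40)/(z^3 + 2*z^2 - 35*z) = (z^3 - z^2 - 22*z + 40)/(z*(z^2 + 2*z - 35))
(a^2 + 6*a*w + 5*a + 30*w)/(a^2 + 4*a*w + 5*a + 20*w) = (a + 6*w)/(a + 4*w)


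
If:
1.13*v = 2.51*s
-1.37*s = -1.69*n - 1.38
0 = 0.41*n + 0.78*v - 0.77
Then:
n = -0.38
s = 0.54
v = 1.19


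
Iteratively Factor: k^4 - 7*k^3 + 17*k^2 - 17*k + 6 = (k - 1)*(k^3 - 6*k^2 + 11*k - 6) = (k - 3)*(k - 1)*(k^2 - 3*k + 2) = (k - 3)*(k - 1)^2*(k - 2)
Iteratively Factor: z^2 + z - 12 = (z + 4)*(z - 3)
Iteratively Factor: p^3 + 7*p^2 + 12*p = (p)*(p^2 + 7*p + 12) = p*(p + 4)*(p + 3)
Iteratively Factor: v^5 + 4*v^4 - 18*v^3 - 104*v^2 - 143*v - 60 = (v + 1)*(v^4 + 3*v^3 - 21*v^2 - 83*v - 60) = (v - 5)*(v + 1)*(v^3 + 8*v^2 + 19*v + 12) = (v - 5)*(v + 1)*(v + 3)*(v^2 + 5*v + 4) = (v - 5)*(v + 1)*(v + 3)*(v + 4)*(v + 1)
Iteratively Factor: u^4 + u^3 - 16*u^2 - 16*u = (u - 4)*(u^3 + 5*u^2 + 4*u) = (u - 4)*(u + 1)*(u^2 + 4*u) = (u - 4)*(u + 1)*(u + 4)*(u)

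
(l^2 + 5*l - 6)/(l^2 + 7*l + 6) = (l - 1)/(l + 1)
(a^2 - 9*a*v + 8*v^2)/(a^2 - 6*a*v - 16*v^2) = (a - v)/(a + 2*v)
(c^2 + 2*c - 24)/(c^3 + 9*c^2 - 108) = (c - 4)/(c^2 + 3*c - 18)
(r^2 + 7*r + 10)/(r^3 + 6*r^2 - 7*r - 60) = (r + 2)/(r^2 + r - 12)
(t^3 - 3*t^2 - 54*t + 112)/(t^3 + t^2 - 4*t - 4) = (t^2 - t - 56)/(t^2 + 3*t + 2)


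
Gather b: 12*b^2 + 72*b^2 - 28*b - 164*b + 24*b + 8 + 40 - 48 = 84*b^2 - 168*b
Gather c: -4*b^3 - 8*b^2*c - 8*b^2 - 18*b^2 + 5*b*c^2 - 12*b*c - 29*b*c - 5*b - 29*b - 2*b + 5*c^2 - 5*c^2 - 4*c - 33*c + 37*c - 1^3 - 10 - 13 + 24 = -4*b^3 - 26*b^2 + 5*b*c^2 - 36*b + c*(-8*b^2 - 41*b)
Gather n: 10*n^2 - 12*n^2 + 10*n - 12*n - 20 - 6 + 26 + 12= -2*n^2 - 2*n + 12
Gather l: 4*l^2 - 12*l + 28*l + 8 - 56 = 4*l^2 + 16*l - 48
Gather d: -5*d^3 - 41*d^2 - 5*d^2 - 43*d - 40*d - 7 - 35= -5*d^3 - 46*d^2 - 83*d - 42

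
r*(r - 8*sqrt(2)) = r^2 - 8*sqrt(2)*r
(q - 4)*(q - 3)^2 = q^3 - 10*q^2 + 33*q - 36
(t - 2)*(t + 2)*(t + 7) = t^3 + 7*t^2 - 4*t - 28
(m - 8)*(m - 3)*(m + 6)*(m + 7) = m^4 + 2*m^3 - 77*m^2 - 150*m + 1008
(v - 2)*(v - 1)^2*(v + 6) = v^4 + 2*v^3 - 19*v^2 + 28*v - 12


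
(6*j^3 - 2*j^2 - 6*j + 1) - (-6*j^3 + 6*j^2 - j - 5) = 12*j^3 - 8*j^2 - 5*j + 6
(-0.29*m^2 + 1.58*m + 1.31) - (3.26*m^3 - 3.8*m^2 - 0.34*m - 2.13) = -3.26*m^3 + 3.51*m^2 + 1.92*m + 3.44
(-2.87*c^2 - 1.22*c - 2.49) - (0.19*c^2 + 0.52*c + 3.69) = -3.06*c^2 - 1.74*c - 6.18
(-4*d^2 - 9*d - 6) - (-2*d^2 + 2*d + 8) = -2*d^2 - 11*d - 14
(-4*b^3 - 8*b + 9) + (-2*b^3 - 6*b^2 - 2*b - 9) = -6*b^3 - 6*b^2 - 10*b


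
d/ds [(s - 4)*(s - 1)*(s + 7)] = 3*s^2 + 4*s - 31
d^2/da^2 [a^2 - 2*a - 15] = 2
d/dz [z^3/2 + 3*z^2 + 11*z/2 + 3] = 3*z^2/2 + 6*z + 11/2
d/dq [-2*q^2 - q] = -4*q - 1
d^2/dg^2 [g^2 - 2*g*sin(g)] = 2*g*sin(g) - 4*cos(g) + 2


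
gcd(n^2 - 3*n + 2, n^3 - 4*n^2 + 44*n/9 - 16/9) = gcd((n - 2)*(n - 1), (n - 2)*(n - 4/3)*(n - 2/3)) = n - 2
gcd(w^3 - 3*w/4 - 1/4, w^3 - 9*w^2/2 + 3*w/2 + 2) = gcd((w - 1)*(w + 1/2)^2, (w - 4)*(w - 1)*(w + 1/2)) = w^2 - w/2 - 1/2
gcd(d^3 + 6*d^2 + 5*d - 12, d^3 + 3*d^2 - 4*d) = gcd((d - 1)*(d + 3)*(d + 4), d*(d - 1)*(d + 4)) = d^2 + 3*d - 4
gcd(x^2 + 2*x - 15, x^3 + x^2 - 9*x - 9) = x - 3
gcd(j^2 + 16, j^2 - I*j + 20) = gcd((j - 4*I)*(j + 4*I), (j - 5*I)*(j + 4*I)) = j + 4*I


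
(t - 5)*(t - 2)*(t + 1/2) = t^3 - 13*t^2/2 + 13*t/2 + 5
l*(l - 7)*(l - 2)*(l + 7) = l^4 - 2*l^3 - 49*l^2 + 98*l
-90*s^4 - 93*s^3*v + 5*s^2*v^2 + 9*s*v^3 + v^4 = (-3*s + v)*(s + v)*(5*s + v)*(6*s + v)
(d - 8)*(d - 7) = d^2 - 15*d + 56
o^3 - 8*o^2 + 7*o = o*(o - 7)*(o - 1)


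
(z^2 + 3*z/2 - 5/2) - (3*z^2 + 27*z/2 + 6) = -2*z^2 - 12*z - 17/2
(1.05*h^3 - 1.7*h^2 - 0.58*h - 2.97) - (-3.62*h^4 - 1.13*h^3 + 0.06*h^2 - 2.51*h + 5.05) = 3.62*h^4 + 2.18*h^3 - 1.76*h^2 + 1.93*h - 8.02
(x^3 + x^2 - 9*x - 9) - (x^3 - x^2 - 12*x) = 2*x^2 + 3*x - 9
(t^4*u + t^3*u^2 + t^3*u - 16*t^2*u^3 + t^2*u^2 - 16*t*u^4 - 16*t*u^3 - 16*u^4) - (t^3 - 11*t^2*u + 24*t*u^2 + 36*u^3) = t^4*u + t^3*u^2 + t^3*u - t^3 - 16*t^2*u^3 + t^2*u^2 + 11*t^2*u - 16*t*u^4 - 16*t*u^3 - 24*t*u^2 - 16*u^4 - 36*u^3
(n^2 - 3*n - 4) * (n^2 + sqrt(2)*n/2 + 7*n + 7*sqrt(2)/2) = n^4 + sqrt(2)*n^3/2 + 4*n^3 - 25*n^2 + 2*sqrt(2)*n^2 - 28*n - 25*sqrt(2)*n/2 - 14*sqrt(2)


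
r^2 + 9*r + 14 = (r + 2)*(r + 7)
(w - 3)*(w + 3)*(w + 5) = w^3 + 5*w^2 - 9*w - 45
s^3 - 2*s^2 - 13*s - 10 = (s - 5)*(s + 1)*(s + 2)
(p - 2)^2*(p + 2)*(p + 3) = p^4 + p^3 - 10*p^2 - 4*p + 24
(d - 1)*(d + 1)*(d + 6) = d^3 + 6*d^2 - d - 6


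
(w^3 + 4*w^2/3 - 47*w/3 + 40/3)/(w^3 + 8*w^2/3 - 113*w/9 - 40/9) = 3*(w - 1)/(3*w + 1)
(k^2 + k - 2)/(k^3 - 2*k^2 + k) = (k + 2)/(k*(k - 1))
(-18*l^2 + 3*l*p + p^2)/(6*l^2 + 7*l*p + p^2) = (-3*l + p)/(l + p)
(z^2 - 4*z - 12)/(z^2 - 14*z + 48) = (z + 2)/(z - 8)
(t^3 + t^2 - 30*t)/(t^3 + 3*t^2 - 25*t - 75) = t*(t + 6)/(t^2 + 8*t + 15)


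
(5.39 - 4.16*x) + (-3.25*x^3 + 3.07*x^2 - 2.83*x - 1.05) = -3.25*x^3 + 3.07*x^2 - 6.99*x + 4.34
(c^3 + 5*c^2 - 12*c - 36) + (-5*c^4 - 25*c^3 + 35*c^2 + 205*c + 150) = -5*c^4 - 24*c^3 + 40*c^2 + 193*c + 114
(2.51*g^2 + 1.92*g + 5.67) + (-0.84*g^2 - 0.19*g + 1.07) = 1.67*g^2 + 1.73*g + 6.74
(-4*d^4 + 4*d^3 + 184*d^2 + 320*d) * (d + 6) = -4*d^5 - 20*d^4 + 208*d^3 + 1424*d^2 + 1920*d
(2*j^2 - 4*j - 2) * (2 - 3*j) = -6*j^3 + 16*j^2 - 2*j - 4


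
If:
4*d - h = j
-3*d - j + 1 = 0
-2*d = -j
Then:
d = 1/5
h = 2/5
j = 2/5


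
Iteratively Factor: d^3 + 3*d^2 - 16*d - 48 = (d - 4)*(d^2 + 7*d + 12) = (d - 4)*(d + 4)*(d + 3)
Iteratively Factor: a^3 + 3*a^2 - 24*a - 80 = (a + 4)*(a^2 - a - 20) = (a + 4)^2*(a - 5)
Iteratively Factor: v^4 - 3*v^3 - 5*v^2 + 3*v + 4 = (v - 4)*(v^3 + v^2 - v - 1) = (v - 4)*(v - 1)*(v^2 + 2*v + 1) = (v - 4)*(v - 1)*(v + 1)*(v + 1)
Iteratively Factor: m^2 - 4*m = (m - 4)*(m)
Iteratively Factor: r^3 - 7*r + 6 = (r - 1)*(r^2 + r - 6) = (r - 1)*(r + 3)*(r - 2)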